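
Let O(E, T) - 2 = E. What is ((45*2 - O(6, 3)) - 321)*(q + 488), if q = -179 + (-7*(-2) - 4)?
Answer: -76241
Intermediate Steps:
O(E, T) = 2 + E
q = -169 (q = -179 + (14 - 4) = -179 + 10 = -169)
((45*2 - O(6, 3)) - 321)*(q + 488) = ((45*2 - (2 + 6)) - 321)*(-169 + 488) = ((90 - 1*8) - 321)*319 = ((90 - 8) - 321)*319 = (82 - 321)*319 = -239*319 = -76241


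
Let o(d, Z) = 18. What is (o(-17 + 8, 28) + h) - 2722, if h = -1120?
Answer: -3824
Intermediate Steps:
(o(-17 + 8, 28) + h) - 2722 = (18 - 1120) - 2722 = -1102 - 2722 = -3824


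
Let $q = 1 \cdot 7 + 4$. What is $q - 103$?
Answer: $-92$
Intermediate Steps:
$q = 11$ ($q = 7 + 4 = 11$)
$q - 103 = 11 - 103 = -92$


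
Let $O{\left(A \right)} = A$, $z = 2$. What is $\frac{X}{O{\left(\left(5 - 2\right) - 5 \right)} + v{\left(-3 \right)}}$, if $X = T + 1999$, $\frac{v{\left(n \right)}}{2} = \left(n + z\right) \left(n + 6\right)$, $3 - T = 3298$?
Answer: $162$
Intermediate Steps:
$T = -3295$ ($T = 3 - 3298 = -3295$)
$v{\left(n \right)} = 2 \left(2 + n\right) \left(6 + n\right)$ ($v{\left(n \right)} = 2 \left(n + 2\right) \left(n + 6\right) = 2 \left(2 + n\right) \left(6 + n\right)$)
$X = -1296$ ($X = -3295 + 1999 = -1296$)
$\frac{X}{O{\left(\left(5 - 2\right) - 5 \right)} + v{\left(-3 \right)}} = \frac{1}{\left(\left(5 - 2\right) - 5\right) + \left(24 + 2 \left(-3\right)^{2} + 16 \left(-3\right)\right)} \left(-1296\right) = \frac{1}{\left(3 - 5\right) + \left(24 + 2 \cdot 9 - 48\right)} \left(-1296\right) = \frac{1}{-2 + \left(24 + 18 - 48\right)} \left(-1296\right) = \frac{1}{-2 - 6} \left(-1296\right) = \frac{1}{-8} \left(-1296\right) = \left(- \frac{1}{8}\right) \left(-1296\right) = 162$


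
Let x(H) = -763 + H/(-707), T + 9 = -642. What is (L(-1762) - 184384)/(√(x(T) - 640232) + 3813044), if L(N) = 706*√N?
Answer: -35504747397248/734234911939969 + 2118*√320036983909/734234911939969 + 276576*I*√726531178/734234911939969 + 135946457732*I*√1762/734234911939969 ≈ -0.048355 + 0.0077822*I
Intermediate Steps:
T = -651 (T = -9 - 642 = -651)
x(H) = -763 - H/707 (x(H) = -763 + H*(-1/707) = -763 - H/707)
(L(-1762) - 184384)/(√(x(T) - 640232) + 3813044) = (706*√(-1762) - 184384)/(√((-763 - 1/707*(-651)) - 640232) + 3813044) = (706*(I*√1762) - 184384)/(√((-763 + 93/101) - 640232) + 3813044) = (706*I*√1762 - 184384)/(√(-76970/101 - 640232) + 3813044) = (-184384 + 706*I*√1762)/(√(-64740402/101) + 3813044) = (-184384 + 706*I*√1762)/(3*I*√726531178/101 + 3813044) = (-184384 + 706*I*√1762)/(3813044 + 3*I*√726531178/101)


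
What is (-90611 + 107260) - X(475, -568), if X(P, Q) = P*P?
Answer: -208976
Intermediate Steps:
X(P, Q) = P²
(-90611 + 107260) - X(475, -568) = (-90611 + 107260) - 1*475² = 16649 - 1*225625 = 16649 - 225625 = -208976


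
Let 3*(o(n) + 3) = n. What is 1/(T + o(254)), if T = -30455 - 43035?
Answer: -3/220225 ≈ -1.3622e-5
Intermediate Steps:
o(n) = -3 + n/3
T = -73490
1/(T + o(254)) = 1/(-73490 + (-3 + (1/3)*254)) = 1/(-73490 + (-3 + 254/3)) = 1/(-73490 + 245/3) = 1/(-220225/3) = -3/220225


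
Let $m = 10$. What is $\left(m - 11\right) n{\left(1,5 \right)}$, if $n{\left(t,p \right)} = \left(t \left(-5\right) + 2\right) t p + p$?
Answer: $10$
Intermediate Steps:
$n{\left(t,p \right)} = p + p t \left(2 - 5 t\right)$ ($n{\left(t,p \right)} = \left(- 5 t + 2\right) t p + p = \left(2 - 5 t\right) t p + p = t \left(2 - 5 t\right) p + p = p t \left(2 - 5 t\right) + p = p + p t \left(2 - 5 t\right)$)
$\left(m - 11\right) n{\left(1,5 \right)} = \left(10 - 11\right) 5 \left(1 - 5 \cdot 1^{2} + 2 \cdot 1\right) = - 5 \left(1 - 5 + 2\right) = - 5 \left(-2\right) = \left(-1\right) \left(-10\right) = 10$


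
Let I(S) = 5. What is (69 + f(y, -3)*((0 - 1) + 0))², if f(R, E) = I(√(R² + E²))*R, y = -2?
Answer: 6241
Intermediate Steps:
f(R, E) = 5*R
(69 + f(y, -3)*((0 - 1) + 0))² = (69 + (5*(-2))*((0 - 1) + 0))² = (69 - 10*(-1 + 0))² = (69 - 10*(-1))² = (69 + 10)² = 79² = 6241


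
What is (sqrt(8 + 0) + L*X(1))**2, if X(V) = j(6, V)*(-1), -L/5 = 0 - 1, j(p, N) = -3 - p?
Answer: 2033 + 180*sqrt(2) ≈ 2287.6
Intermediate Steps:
L = 5 (L = -5*(0 - 1) = -5*(-1) = 5)
X(V) = 9 (X(V) = (-3 - 1*6)*(-1) = (-3 - 6)*(-1) = -9*(-1) = 9)
(sqrt(8 + 0) + L*X(1))**2 = (sqrt(8 + 0) + 5*9)**2 = (sqrt(8) + 45)**2 = (2*sqrt(2) + 45)**2 = (45 + 2*sqrt(2))**2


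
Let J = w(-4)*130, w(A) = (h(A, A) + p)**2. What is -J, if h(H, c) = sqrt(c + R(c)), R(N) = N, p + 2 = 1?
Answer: 910 + 520*I*sqrt(2) ≈ 910.0 + 735.39*I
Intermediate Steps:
p = -1 (p = -2 + 1 = -1)
h(H, c) = sqrt(2)*sqrt(c) (h(H, c) = sqrt(c + c) = sqrt(2*c) = sqrt(2)*sqrt(c))
w(A) = (-1 + sqrt(2)*sqrt(A))**2 (w(A) = (sqrt(2)*sqrt(A) - 1)**2 = (-1 + sqrt(2)*sqrt(A))**2)
J = 130*(-1 + 2*I*sqrt(2))**2 (J = (-1 + sqrt(2)*sqrt(-4))**2*130 = (-1 + sqrt(2)*(2*I))**2*130 = (-1 + 2*I*sqrt(2))**2*130 = 130*(-1 + 2*I*sqrt(2))**2 ≈ -910.0 - 735.39*I)
-J = -(-910 - 520*I*sqrt(2)) = 910 + 520*I*sqrt(2)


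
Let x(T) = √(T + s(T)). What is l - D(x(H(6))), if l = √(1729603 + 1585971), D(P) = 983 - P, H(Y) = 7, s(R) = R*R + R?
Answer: -983 + √3315574 + 3*√7 ≈ 845.81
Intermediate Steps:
s(R) = R + R² (s(R) = R² + R = R + R²)
x(T) = √(T + T*(1 + T))
l = √3315574 ≈ 1820.9
l - D(x(H(6))) = √3315574 - (983 - √(7*(2 + 7))) = √3315574 - (983 - √(7*9)) = √3315574 - (983 - √63) = √3315574 - (983 - 3*√7) = √3315574 + (-983 + 3*√7) = -983 + √3315574 + 3*√7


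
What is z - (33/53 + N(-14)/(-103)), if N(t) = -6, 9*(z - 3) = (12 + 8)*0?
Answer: 12660/5459 ≈ 2.3191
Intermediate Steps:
z = 3 (z = 3 + ((12 + 8)*0)/9 = 3 + (20*0)/9 = 3 + (1/9)*0 = 3 + 0 = 3)
z - (33/53 + N(-14)/(-103)) = 3 - (33/53 - 6/(-103)) = 3 - (33*(1/53) - 6*(-1/103)) = 3 - (33/53 + 6/103) = 3 - 1*3717/5459 = 3 - 3717/5459 = 12660/5459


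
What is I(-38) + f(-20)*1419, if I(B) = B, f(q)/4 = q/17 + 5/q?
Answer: -138289/17 ≈ -8134.6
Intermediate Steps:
f(q) = 20/q + 4*q/17 (f(q) = 4*(q/17 + 5/q) = 4*(5/q + q/17) = 20/q + 4*q/17)
I(-38) + f(-20)*1419 = -38 + (20/(-20) + (4/17)*(-20))*1419 = -38 + (20*(-1/20) - 80/17)*1419 = -38 + (-1 - 80/17)*1419 = -38 - 97/17*1419 = -38 - 137643/17 = -138289/17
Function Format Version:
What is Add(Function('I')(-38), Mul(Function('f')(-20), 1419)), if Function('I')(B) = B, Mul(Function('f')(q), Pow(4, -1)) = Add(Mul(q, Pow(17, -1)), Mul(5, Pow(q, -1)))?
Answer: Rational(-138289, 17) ≈ -8134.6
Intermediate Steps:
Function('f')(q) = Add(Mul(20, Pow(q, -1)), Mul(Rational(4, 17), q)) (Function('f')(q) = Mul(4, Add(Mul(q, Pow(17, -1)), Mul(5, Pow(q, -1)))) = Mul(4, Add(Mul(q, Rational(1, 17)), Mul(5, Pow(q, -1)))) = Mul(4, Add(Mul(Rational(1, 17), q), Mul(5, Pow(q, -1)))) = Mul(4, Add(Mul(5, Pow(q, -1)), Mul(Rational(1, 17), q))) = Add(Mul(20, Pow(q, -1)), Mul(Rational(4, 17), q)))
Add(Function('I')(-38), Mul(Function('f')(-20), 1419)) = Add(-38, Mul(Add(Mul(20, Pow(-20, -1)), Mul(Rational(4, 17), -20)), 1419)) = Add(-38, Mul(Add(Mul(20, Rational(-1, 20)), Rational(-80, 17)), 1419)) = Add(-38, Mul(Add(-1, Rational(-80, 17)), 1419)) = Add(-38, Mul(Rational(-97, 17), 1419)) = Add(-38, Rational(-137643, 17)) = Rational(-138289, 17)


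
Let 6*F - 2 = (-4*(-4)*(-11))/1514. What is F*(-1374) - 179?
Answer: -462057/757 ≈ -610.38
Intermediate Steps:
F = 713/2271 (F = ⅓ + ((-4*(-4)*(-11))/1514)/6 = ⅓ + ((16*(-11))*(1/1514))/6 = ⅓ + (-176*1/1514)/6 = ⅓ + (⅙)*(-88/757) = ⅓ - 44/2271 = 713/2271 ≈ 0.31396)
F*(-1374) - 179 = (713/2271)*(-1374) - 179 = -326554/757 - 179 = -462057/757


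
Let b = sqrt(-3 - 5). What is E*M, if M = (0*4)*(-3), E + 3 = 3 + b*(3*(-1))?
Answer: 0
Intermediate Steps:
b = 2*I*sqrt(2) (b = sqrt(-8) = 2*I*sqrt(2) ≈ 2.8284*I)
E = -6*I*sqrt(2) (E = -3 + (3 + (2*I*sqrt(2))*(3*(-1))) = -3 + (3 + (2*I*sqrt(2))*(-3)) = -3 + (3 - 6*I*sqrt(2)) = -6*I*sqrt(2) ≈ -8.4853*I)
M = 0 (M = 0*(-3) = 0)
E*M = -6*I*sqrt(2)*0 = 0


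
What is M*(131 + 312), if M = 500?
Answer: 221500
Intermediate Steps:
M*(131 + 312) = 500*(131 + 312) = 500*443 = 221500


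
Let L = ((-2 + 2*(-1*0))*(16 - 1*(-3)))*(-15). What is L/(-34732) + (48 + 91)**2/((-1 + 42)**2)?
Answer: 17634179/1536434 ≈ 11.477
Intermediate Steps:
L = 570 (L = ((-2 + 2*0)*(16 + 3))*(-15) = ((-2 + 0)*19)*(-15) = -2*19*(-15) = -38*(-15) = 570)
L/(-34732) + (48 + 91)**2/((-1 + 42)**2) = 570/(-34732) + (48 + 91)**2/((-1 + 42)**2) = 570*(-1/34732) + 139**2/(41**2) = -15/914 + 19321/1681 = 17634179/1536434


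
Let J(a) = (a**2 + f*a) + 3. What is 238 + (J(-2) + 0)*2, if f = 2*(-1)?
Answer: 260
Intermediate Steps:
f = -2
J(a) = 3 + a**2 - 2*a (J(a) = (a**2 - 2*a) + 3 = 3 + a**2 - 2*a)
238 + (J(-2) + 0)*2 = 238 + ((3 + (-2)**2 - 2*(-2)) + 0)*2 = 238 + ((3 + 4 + 4) + 0)*2 = 238 + (11 + 0)*2 = 238 + 11*2 = 238 + 22 = 260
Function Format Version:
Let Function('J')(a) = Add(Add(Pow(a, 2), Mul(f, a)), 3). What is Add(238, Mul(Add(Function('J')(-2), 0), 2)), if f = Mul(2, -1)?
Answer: 260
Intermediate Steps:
f = -2
Function('J')(a) = Add(3, Pow(a, 2), Mul(-2, a)) (Function('J')(a) = Add(Add(Pow(a, 2), Mul(-2, a)), 3) = Add(3, Pow(a, 2), Mul(-2, a)))
Add(238, Mul(Add(Function('J')(-2), 0), 2)) = Add(238, Mul(Add(Add(3, Pow(-2, 2), Mul(-2, -2)), 0), 2)) = Add(238, Mul(Add(Add(3, 4, 4), 0), 2)) = Add(238, Mul(Add(11, 0), 2)) = Add(238, Mul(11, 2)) = Add(238, 22) = 260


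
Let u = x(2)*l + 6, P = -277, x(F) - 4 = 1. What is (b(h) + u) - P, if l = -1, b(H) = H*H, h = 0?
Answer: 278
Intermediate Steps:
x(F) = 5 (x(F) = 4 + 1 = 5)
b(H) = H**2
u = 1 (u = 5*(-1) + 6 = -5 + 6 = 1)
(b(h) + u) - P = (0**2 + 1) - 1*(-277) = (0 + 1) + 277 = 1 + 277 = 278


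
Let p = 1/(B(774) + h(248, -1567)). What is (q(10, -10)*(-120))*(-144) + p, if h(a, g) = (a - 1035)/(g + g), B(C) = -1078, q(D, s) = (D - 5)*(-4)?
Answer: -1167321027134/3377665 ≈ -3.4560e+5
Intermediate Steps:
q(D, s) = 20 - 4*D (q(D, s) = (-5 + D)*(-4) = 20 - 4*D)
h(a, g) = (-1035 + a)/(2*g) (h(a, g) = (-1035 + a)/((2*g)) = (-1035 + a)*(1/(2*g)) = (-1035 + a)/(2*g))
p = -3134/3377665 (p = 1/(-1078 + (1/2)*(-1035 + 248)/(-1567)) = 1/(-1078 + (1/2)*(-1/1567)*(-787)) = 1/(-1078 + 787/3134) = 1/(-3377665/3134) = -3134/3377665 ≈ -0.00092786)
(q(10, -10)*(-120))*(-144) + p = ((20 - 4*10)*(-120))*(-144) - 3134/3377665 = ((20 - 40)*(-120))*(-144) - 3134/3377665 = -20*(-120)*(-144) - 3134/3377665 = 2400*(-144) - 3134/3377665 = -345600 - 3134/3377665 = -1167321027134/3377665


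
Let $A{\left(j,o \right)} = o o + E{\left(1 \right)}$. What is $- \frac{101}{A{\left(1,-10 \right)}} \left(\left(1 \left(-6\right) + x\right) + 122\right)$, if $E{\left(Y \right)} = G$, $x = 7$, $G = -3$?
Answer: $- \frac{12423}{97} \approx -128.07$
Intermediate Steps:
$E{\left(Y \right)} = -3$
$A{\left(j,o \right)} = -3 + o^{2}$ ($A{\left(j,o \right)} = o o - 3 = o^{2} - 3 = -3 + o^{2}$)
$- \frac{101}{A{\left(1,-10 \right)}} \left(\left(1 \left(-6\right) + x\right) + 122\right) = - \frac{101}{-3 + \left(-10\right)^{2}} \left(\left(1 \left(-6\right) + 7\right) + 122\right) = - \frac{101}{-3 + 100} \left(\left(-6 + 7\right) + 122\right) = - \frac{101}{97} \left(1 + 122\right) = \left(-101\right) \frac{1}{97} \cdot 123 = \left(- \frac{101}{97}\right) 123 = - \frac{12423}{97}$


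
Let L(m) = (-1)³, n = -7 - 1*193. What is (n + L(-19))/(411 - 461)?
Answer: 201/50 ≈ 4.0200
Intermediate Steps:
n = -200 (n = -7 - 193 = -200)
L(m) = -1
(n + L(-19))/(411 - 461) = (-200 - 1)/(411 - 461) = -201/(-50) = -201*(-1/50) = 201/50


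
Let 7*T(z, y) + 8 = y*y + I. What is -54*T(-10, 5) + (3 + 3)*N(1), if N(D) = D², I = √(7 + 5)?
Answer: -876/7 - 108*√3/7 ≈ -151.87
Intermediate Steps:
I = 2*√3 (I = √12 = 2*√3 ≈ 3.4641)
T(z, y) = -8/7 + y²/7 + 2*√3/7 (T(z, y) = -8/7 + (y*y + 2*√3)/7 = -8/7 + (y² + 2*√3)/7 = -8/7 + (y²/7 + 2*√3/7) = -8/7 + y²/7 + 2*√3/7)
-54*T(-10, 5) + (3 + 3)*N(1) = -54*(-8/7 + (⅐)*5² + 2*√3/7) + (3 + 3)*1² = -54*(-8/7 + (⅐)*25 + 2*√3/7) + 6*1 = -54*(-8/7 + 25/7 + 2*√3/7) + 6 = -54*(17/7 + 2*√3/7) + 6 = (-918/7 - 108*√3/7) + 6 = -876/7 - 108*√3/7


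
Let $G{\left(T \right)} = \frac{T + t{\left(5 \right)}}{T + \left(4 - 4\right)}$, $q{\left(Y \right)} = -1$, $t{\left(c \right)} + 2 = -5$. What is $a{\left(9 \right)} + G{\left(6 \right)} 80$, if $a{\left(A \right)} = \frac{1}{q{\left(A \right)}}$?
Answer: $- \frac{43}{3} \approx -14.333$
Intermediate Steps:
$t{\left(c \right)} = -7$ ($t{\left(c \right)} = -2 - 5 = -7$)
$G{\left(T \right)} = \frac{-7 + T}{T}$ ($G{\left(T \right)} = \frac{T - 7}{T + \left(4 - 4\right)} = \frac{-7 + T}{T + \left(4 - 4\right)} = \frac{-7 + T}{T + 0} = \frac{-7 + T}{T}$)
$a{\left(A \right)} = -1$ ($a{\left(A \right)} = \frac{1}{-1} = -1$)
$a{\left(9 \right)} + G{\left(6 \right)} 80 = -1 + \frac{-7 + 6}{6} \cdot 80 = -1 + \frac{1}{6} \left(-1\right) 80 = -1 - \frac{40}{3} = - \frac{43}{3}$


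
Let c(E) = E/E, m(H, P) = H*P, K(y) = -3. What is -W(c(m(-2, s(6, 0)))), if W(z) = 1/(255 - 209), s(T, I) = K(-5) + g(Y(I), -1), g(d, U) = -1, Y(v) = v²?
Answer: -1/46 ≈ -0.021739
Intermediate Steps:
s(T, I) = -4 (s(T, I) = -3 - 1 = -4)
c(E) = 1
W(z) = 1/46
-W(c(m(-2, s(6, 0)))) = -1*1/46 = -1/46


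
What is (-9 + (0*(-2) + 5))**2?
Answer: 16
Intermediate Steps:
(-9 + (0*(-2) + 5))**2 = (-9 + (0 + 5))**2 = (-9 + 5)**2 = (-4)**2 = 16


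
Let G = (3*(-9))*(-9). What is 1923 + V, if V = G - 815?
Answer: 1351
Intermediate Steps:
G = 243 (G = -27*(-9) = 243)
V = -572 (V = 243 - 815 = -572)
1923 + V = 1923 - 572 = 1351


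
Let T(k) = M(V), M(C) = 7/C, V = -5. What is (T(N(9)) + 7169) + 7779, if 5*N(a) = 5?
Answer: 74733/5 ≈ 14947.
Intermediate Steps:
N(a) = 1 (N(a) = (⅕)*5 = 1)
T(k) = -7/5 (T(k) = 7/(-5) = 7*(-⅕) = -7/5)
(T(N(9)) + 7169) + 7779 = (-7/5 + 7169) + 7779 = 35838/5 + 7779 = 74733/5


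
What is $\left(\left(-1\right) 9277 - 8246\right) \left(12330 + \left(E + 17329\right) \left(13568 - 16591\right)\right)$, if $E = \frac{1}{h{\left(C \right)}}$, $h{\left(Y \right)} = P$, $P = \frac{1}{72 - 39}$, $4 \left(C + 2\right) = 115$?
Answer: $919484308908$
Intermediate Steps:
$C = \frac{107}{4}$ ($C = -2 + \frac{1}{4} \cdot 115 = -2 + \frac{115}{4} = \frac{107}{4} \approx 26.75$)
$P = \frac{1}{33} \approx 0.030303$
$h{\left(Y \right)} = \frac{1}{33}$
$E = 33$ ($E = \frac{1}{\frac{1}{33}} = 33$)
$\left(\left(-1\right) 9277 - 8246\right) \left(12330 + \left(E + 17329\right) \left(13568 - 16591\right)\right) = \left(\left(-1\right) 9277 - 8246\right) \left(12330 + \left(33 + 17329\right) \left(13568 - 16591\right)\right) = \left(-9277 - 8246\right) \left(12330 + 17362 \left(-3023\right)\right) = - 17523 \left(12330 - 52485326\right) = \left(-17523\right) \left(-52472996\right) = 919484308908$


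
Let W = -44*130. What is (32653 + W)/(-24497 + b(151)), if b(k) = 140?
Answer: -1171/1059 ≈ -1.1058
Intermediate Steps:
W = -5720
(32653 + W)/(-24497 + b(151)) = (32653 - 5720)/(-24497 + 140) = 26933/(-24357) = 26933*(-1/24357) = -1171/1059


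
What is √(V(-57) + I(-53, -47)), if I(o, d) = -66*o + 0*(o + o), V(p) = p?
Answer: √3441 ≈ 58.660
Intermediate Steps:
I(o, d) = -66*o (I(o, d) = -66*o + 0*(2*o) = -66*o + 0 = -66*o)
√(V(-57) + I(-53, -47)) = √(-57 - 66*(-53)) = √(-57 + 3498) = √3441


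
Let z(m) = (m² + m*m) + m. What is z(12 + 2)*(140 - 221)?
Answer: -32886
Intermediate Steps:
z(m) = m + 2*m² (z(m) = (m² + m²) + m = 2*m² + m = m + 2*m²)
z(12 + 2)*(140 - 221) = ((12 + 2)*(1 + 2*(12 + 2)))*(140 - 221) = (14*(1 + 2*14))*(-81) = (14*(1 + 28))*(-81) = (14*29)*(-81) = 406*(-81) = -32886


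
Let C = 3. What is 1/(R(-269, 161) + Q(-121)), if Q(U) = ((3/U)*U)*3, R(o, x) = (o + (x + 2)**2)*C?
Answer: 1/78909 ≈ 1.2673e-5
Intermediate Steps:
R(o, x) = 3*o + 3*(2 + x)**2 (R(o, x) = (o + (x + 2)**2)*3 = (o + (2 + x)**2)*3 = 3*o + 3*(2 + x)**2)
Q(U) = 9 (Q(U) = 3*3 = 9)
1/(R(-269, 161) + Q(-121)) = 1/((3*(-269) + 3*(2 + 161)**2) + 9) = 1/((-807 + 3*163**2) + 9) = 1/((-807 + 3*26569) + 9) = 1/((-807 + 79707) + 9) = 1/(78900 + 9) = 1/78909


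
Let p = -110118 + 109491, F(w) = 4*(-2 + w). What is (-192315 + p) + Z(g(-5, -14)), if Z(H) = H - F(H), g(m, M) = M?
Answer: -192892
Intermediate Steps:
F(w) = -8 + 4*w
Z(H) = 8 - 3*H (Z(H) = H - (-8 + 4*H) = H + (8 - 4*H) = 8 - 3*H)
p = -627
(-192315 + p) + Z(g(-5, -14)) = (-192315 - 627) + (8 - 3*(-14)) = -192942 + (8 + 42) = -192942 + 50 = -192892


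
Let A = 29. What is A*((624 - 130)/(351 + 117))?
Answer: 551/18 ≈ 30.611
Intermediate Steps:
A*((624 - 130)/(351 + 117)) = 29*((624 - 130)/(351 + 117)) = 29*(494/468) = 29*(494*(1/468)) = 29*(19/18) = 551/18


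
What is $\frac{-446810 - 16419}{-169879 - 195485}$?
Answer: $\frac{463229}{365364} \approx 1.2679$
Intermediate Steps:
$\frac{-446810 - 16419}{-169879 - 195485} = - \frac{463229}{-365364} = \left(-463229\right) \left(- \frac{1}{365364}\right) = \frac{463229}{365364}$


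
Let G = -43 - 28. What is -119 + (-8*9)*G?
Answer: 4993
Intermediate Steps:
G = -71
-119 + (-8*9)*G = -119 - 8*9*(-71) = -119 - 72*(-71) = -119 + 5112 = 4993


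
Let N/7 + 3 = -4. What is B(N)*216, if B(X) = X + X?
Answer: -21168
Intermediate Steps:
N = -49 (N = -21 + 7*(-4) = -21 - 28 = -49)
B(X) = 2*X
B(N)*216 = (2*(-49))*216 = -98*216 = -21168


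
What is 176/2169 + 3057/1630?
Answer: 6917513/3535470 ≈ 1.9566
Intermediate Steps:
176/2169 + 3057/1630 = 6917513/3535470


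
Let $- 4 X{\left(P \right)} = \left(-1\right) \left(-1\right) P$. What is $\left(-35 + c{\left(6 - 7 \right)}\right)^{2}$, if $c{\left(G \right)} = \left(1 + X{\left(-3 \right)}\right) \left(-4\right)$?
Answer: $1764$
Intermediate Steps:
$X{\left(P \right)} = - \frac{P}{4}$ ($X{\left(P \right)} = - \frac{\left(-1\right) \left(-1\right) P}{4} = - \frac{1 P}{4} = - \frac{P}{4}$)
$c{\left(G \right)} = -7$ ($c{\left(G \right)} = \left(1 - - \frac{3}{4}\right) \left(-4\right) = \left(1 + \frac{3}{4}\right) \left(-4\right) = \frac{7}{4} \left(-4\right) = -7$)
$\left(-35 + c{\left(6 - 7 \right)}\right)^{2} = \left(-35 - 7\right)^{2} = \left(-42\right)^{2} = 1764$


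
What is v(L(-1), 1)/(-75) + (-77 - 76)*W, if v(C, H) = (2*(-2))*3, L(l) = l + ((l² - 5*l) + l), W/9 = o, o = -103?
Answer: 3545779/25 ≈ 1.4183e+5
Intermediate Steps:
W = -927 (W = 9*(-103) = -927)
L(l) = l² - 3*l (L(l) = l + (l² - 4*l) = l² - 3*l)
v(C, H) = -12 (v(C, H) = -4*3 = -12)
v(L(-1), 1)/(-75) + (-77 - 76)*W = -12/(-75) + (-77 - 76)*(-927) = -12*(-1/75) - 153*(-927) = 4/25 + 141831 = 3545779/25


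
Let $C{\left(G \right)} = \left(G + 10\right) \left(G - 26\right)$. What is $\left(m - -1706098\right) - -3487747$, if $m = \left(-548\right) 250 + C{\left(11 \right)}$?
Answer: $5056530$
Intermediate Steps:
$C{\left(G \right)} = \left(-26 + G\right) \left(10 + G\right)$ ($C{\left(G \right)} = \left(10 + G\right) \left(-26 + G\right) = \left(-26 + G\right) \left(10 + G\right)$)
$m = -137315$ ($m = \left(-548\right) 250 - \left(436 - 121\right) = -137000 - 315 = -137315$)
$\left(m - -1706098\right) - -3487747 = \left(-137315 - -1706098\right) - -3487747 = \left(-137315 + 1706098\right) + 3487747 = 1568783 + 3487747 = 5056530$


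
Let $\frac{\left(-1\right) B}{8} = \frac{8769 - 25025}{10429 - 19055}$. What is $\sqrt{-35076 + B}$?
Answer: $\frac{2 i \sqrt{163190778289}}{4313} \approx 187.33 i$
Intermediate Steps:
$B = - \frac{65024}{4313}$ ($B = - 8 \frac{8769 - 25025}{10429 - 19055} = - 8 \left(- \frac{16256}{-8626}\right) = - 8 \left(\left(-16256\right) \left(- \frac{1}{8626}\right)\right) = \left(-8\right) \frac{8128}{4313} = - \frac{65024}{4313} \approx -15.076$)
$\sqrt{-35076 + B} = \sqrt{-35076 - \frac{65024}{4313}} = \sqrt{- \frac{151347812}{4313}} = \frac{2 i \sqrt{163190778289}}{4313}$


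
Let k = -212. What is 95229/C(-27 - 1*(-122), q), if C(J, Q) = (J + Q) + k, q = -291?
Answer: -31743/136 ≈ -233.40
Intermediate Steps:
C(J, Q) = -212 + J + Q (C(J, Q) = (J + Q) - 212 = -212 + J + Q)
95229/C(-27 - 1*(-122), q) = 95229/(-212 + (-27 - 1*(-122)) - 291) = 95229/(-212 + (-27 + 122) - 291) = 95229/(-212 + 95 - 291) = 95229/(-408) = 95229*(-1/408) = -31743/136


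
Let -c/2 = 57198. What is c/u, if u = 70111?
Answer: -114396/70111 ≈ -1.6316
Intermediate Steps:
c = -114396 (c = -2*57198 = -114396)
c/u = -114396/70111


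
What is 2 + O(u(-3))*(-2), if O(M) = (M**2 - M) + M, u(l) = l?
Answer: -16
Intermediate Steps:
O(M) = M**2
2 + O(u(-3))*(-2) = 2 + (-3)**2*(-2) = 2 + 9*(-2) = 2 - 18 = -16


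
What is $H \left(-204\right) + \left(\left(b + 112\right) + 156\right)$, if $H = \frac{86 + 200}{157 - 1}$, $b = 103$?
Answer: $-3$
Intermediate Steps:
$H = \frac{11}{6}$ ($H = \frac{286}{156} = 286 \cdot \frac{1}{156} = \frac{11}{6} \approx 1.8333$)
$H \left(-204\right) + \left(\left(b + 112\right) + 156\right) = \frac{11}{6} \left(-204\right) + \left(\left(103 + 112\right) + 156\right) = -374 + \left(215 + 156\right) = -374 + 371 = -3$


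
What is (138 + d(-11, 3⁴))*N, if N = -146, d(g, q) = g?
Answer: -18542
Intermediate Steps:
(138 + d(-11, 3⁴))*N = (138 - 11)*(-146) = 127*(-146) = -18542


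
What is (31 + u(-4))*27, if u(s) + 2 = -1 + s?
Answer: 648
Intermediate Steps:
u(s) = -3 + s (u(s) = -2 + (-1 + s) = -3 + s)
(31 + u(-4))*27 = (31 + (-3 - 4))*27 = (31 - 7)*27 = 24*27 = 648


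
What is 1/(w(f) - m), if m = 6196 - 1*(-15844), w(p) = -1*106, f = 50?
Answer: -1/22146 ≈ -4.5155e-5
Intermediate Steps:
w(p) = -106
m = 22040 (m = 6196 + 15844 = 22040)
1/(w(f) - m) = 1/(-106 - 1*22040) = 1/(-106 - 22040) = 1/(-22146) = -1/22146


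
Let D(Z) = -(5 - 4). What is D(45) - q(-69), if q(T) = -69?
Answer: 68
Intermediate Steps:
D(Z) = -1 (D(Z) = -1*1 = -1)
D(45) - q(-69) = -1 - 1*(-69) = -1 + 69 = 68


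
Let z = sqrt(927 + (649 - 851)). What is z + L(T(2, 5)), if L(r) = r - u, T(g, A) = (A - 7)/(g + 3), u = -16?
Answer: 78/5 + 5*sqrt(29) ≈ 42.526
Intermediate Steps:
T(g, A) = (-7 + A)/(3 + g)
z = 5*sqrt(29) (z = sqrt(927 - 202) = sqrt(725) = 5*sqrt(29) ≈ 26.926)
L(r) = 16 + r (L(r) = r - 1*(-16) = r + 16 = 16 + r)
z + L(T(2, 5)) = 5*sqrt(29) + (16 + (-7 + 5)/(3 + 2)) = 5*sqrt(29) + (16 - 2/5) = 5*sqrt(29) + 78/5 = 78/5 + 5*sqrt(29)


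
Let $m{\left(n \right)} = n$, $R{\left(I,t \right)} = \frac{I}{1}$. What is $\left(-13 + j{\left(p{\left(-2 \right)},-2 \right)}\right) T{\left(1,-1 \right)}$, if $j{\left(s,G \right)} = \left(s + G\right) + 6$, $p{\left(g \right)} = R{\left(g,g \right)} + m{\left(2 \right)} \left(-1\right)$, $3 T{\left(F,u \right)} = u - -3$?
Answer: $- \frac{26}{3} \approx -8.6667$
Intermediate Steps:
$R{\left(I,t \right)} = I$ ($R{\left(I,t \right)} = I 1 = I$)
$T{\left(F,u \right)} = 1 + \frac{u}{3}$ ($T{\left(F,u \right)} = \frac{u - -3}{3} = \frac{u + 3}{3} = \frac{3 + u}{3} = 1 + \frac{u}{3}$)
$p{\left(g \right)} = -2 + g$ ($p{\left(g \right)} = g + 2 \left(-1\right) = g - 2 = -2 + g$)
$j{\left(s,G \right)} = 6 + G + s$ ($j{\left(s,G \right)} = \left(G + s\right) + 6 = 6 + G + s$)
$\left(-13 + j{\left(p{\left(-2 \right)},-2 \right)}\right) T{\left(1,-1 \right)} = \left(-13 - 0\right) \left(1 + \frac{1}{3} \left(-1\right)\right) = \left(-13 - 0\right) \left(1 - \frac{1}{3}\right) = \left(-13 + 0\right) \frac{2}{3} = \left(-13\right) \frac{2}{3} = - \frac{26}{3}$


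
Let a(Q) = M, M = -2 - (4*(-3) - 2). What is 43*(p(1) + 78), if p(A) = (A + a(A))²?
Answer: 10621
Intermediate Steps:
M = 12 (M = -2 - (-12 - 2) = -2 - 1*(-14) = -2 + 14 = 12)
a(Q) = 12
p(A) = (12 + A)² (p(A) = (A + 12)² = (12 + A)²)
43*(p(1) + 78) = 43*((12 + 1)² + 78) = 43*(13² + 78) = 43*(169 + 78) = 43*247 = 10621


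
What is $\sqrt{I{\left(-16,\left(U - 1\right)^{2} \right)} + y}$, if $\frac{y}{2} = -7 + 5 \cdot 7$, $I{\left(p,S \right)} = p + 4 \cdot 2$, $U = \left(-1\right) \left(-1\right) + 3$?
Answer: $4 \sqrt{3} \approx 6.9282$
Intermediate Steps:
$U = 4$ ($U = 1 + 3 = 4$)
$I{\left(p,S \right)} = 8 + p$ ($I{\left(p,S \right)} = p + 8 = 8 + p$)
$y = 56$ ($y = 2 \left(-7 + 5 \cdot 7\right) = 2 \left(-7 + 35\right) = 2 \cdot 28 = 56$)
$\sqrt{I{\left(-16,\left(U - 1\right)^{2} \right)} + y} = \sqrt{\left(8 - 16\right) + 56} = \sqrt{-8 + 56} = \sqrt{48} = 4 \sqrt{3}$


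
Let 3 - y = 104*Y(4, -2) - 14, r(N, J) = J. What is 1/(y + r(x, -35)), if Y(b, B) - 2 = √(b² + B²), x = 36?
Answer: 113/82622 - 52*√5/41311 ≈ -0.0014470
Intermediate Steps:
Y(b, B) = 2 + √(B² + b²) (Y(b, B) = 2 + √(b² + B²) = 2 + √(B² + b²))
y = -191 - 208*√5 (y = 3 - (104*(2 + √((-2)² + 4²)) - 14) = 3 - (104*(2 + √(4 + 16)) - 14) = 3 - (104*(2 + √20) - 14) = 3 - (104*(2 + 2*√5) - 14) = 3 - ((208 + 208*√5) - 14) = 3 - (194 + 208*√5) = 3 + (-194 - 208*√5) = -191 - 208*√5 ≈ -656.10)
1/(y + r(x, -35)) = 1/((-191 - 208*√5) - 35) = 1/(-226 - 208*√5)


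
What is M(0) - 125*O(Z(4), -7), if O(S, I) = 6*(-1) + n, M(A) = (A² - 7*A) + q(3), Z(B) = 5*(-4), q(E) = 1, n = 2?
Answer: 501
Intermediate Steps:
Z(B) = -20
M(A) = 1 + A² - 7*A (M(A) = (A² - 7*A) + 1 = 1 + A² - 7*A)
O(S, I) = -4 (O(S, I) = 6*(-1) + 2 = -6 + 2 = -4)
M(0) - 125*O(Z(4), -7) = (1 + 0² - 7*0) - 125*(-4) = (1 + 0 + 0) + 500 = 1 + 500 = 501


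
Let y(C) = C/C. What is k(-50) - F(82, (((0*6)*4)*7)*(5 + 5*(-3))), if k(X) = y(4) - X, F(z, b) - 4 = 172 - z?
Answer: -43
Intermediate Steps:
y(C) = 1
F(z, b) = 176 - z (F(z, b) = 4 + (172 - z) = 176 - z)
k(X) = 1 - X
k(-50) - F(82, (((0*6)*4)*7)*(5 + 5*(-3))) = (1 - 1*(-50)) - (176 - 1*82) = (1 + 50) - (176 - 82) = 51 - 1*94 = 51 - 94 = -43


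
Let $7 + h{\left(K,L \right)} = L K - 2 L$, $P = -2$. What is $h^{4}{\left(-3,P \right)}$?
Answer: $81$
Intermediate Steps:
$h{\left(K,L \right)} = -7 - 2 L + K L$ ($h{\left(K,L \right)} = -7 + \left(L K - 2 L\right) = -7 + \left(K L - 2 L\right) = -7 + \left(- 2 L + K L\right) = -7 - 2 L + K L$)
$h^{4}{\left(-3,P \right)} = \left(-7 - -4 - -6\right)^{4} = \left(-7 + 4 + 6\right)^{4} = 3^{4} = 81$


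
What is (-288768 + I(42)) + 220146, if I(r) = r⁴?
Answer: 3043074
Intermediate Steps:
(-288768 + I(42)) + 220146 = (-288768 + 42⁴) + 220146 = (-288768 + 3111696) + 220146 = 2822928 + 220146 = 3043074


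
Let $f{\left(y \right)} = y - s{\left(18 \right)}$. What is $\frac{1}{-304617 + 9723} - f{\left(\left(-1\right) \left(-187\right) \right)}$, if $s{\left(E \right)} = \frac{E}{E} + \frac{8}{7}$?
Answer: $- \frac{381592843}{2064258} \approx -184.86$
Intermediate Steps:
$s{\left(E \right)} = \frac{15}{7}$ ($s{\left(E \right)} = 1 + 8 \cdot \frac{1}{7} = 1 + \frac{8}{7} = \frac{15}{7}$)
$f{\left(y \right)} = - \frac{15}{7} + y$ ($f{\left(y \right)} = y - \frac{15}{7} = - \frac{15}{7} + y$)
$\frac{1}{-304617 + 9723} - f{\left(\left(-1\right) \left(-187\right) \right)} = \frac{1}{-304617 + 9723} - \left(- \frac{15}{7} - -187\right) = \frac{1}{-294894} - \left(- \frac{15}{7} + 187\right) = - \frac{1}{294894} - \frac{1294}{7} = - \frac{381592843}{2064258}$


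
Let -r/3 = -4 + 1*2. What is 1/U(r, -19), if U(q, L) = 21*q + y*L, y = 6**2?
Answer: -1/558 ≈ -0.0017921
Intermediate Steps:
r = 6 (r = -3*(-4 + 1*2) = -3*(-4 + 2) = -3*(-2) = 6)
y = 36
U(q, L) = 21*q + 36*L
1/U(r, -19) = 1/(21*6 + 36*(-19)) = 1/(126 - 684) = 1/(-558) = -1/558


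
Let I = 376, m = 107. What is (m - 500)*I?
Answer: -147768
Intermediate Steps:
(m - 500)*I = (107 - 500)*376 = -393*376 = -147768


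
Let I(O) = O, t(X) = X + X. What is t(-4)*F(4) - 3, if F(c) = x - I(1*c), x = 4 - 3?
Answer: 21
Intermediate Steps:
t(X) = 2*X
x = 1
F(c) = 1 - c
t(-4)*F(4) - 3 = (2*(-4))*(1 - 1*4) - 3 = -8*(1 - 4) - 3 = -8*(-3) - 3 = 24 - 3 = 21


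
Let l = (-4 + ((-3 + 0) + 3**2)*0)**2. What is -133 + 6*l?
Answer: -37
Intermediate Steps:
l = 16 (l = (-4 + (-3 + 9)*0)**2 = (-4 + 6*0)**2 = (-4 + 0)**2 = (-4)**2 = 16)
-133 + 6*l = -133 + 6*16 = -133 + 96 = -37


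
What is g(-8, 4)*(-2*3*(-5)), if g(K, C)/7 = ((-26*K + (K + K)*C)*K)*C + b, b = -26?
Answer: -973140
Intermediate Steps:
g(K, C) = -182 + 7*C*K*(-26*K + 2*C*K) (g(K, C) = 7*(((-26*K + (K + K)*C)*K)*C - 26) = 7*(((-26*K + (2*K)*C)*K)*C - 26) = 7*(((-26*K + 2*C*K)*K)*C - 26) = 7*((K*(-26*K + 2*C*K))*C - 26) = 7*(C*K*(-26*K + 2*C*K) - 26) = 7*(-26 + C*K*(-26*K + 2*C*K)) = -182 + 7*C*K*(-26*K + 2*C*K))
g(-8, 4)*(-2*3*(-5)) = (-182 - 182*4*(-8)² + 14*4²*(-8)²)*(-2*3*(-5)) = (-182 - 182*4*64 + 14*16*64)*(-6*(-5)) = (-182 - 46592 + 14336)*30 = -32438*30 = -973140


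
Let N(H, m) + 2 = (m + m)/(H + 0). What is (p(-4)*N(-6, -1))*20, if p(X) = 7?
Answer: -700/3 ≈ -233.33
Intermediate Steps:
N(H, m) = -2 + 2*m/H (N(H, m) = -2 + (m + m)/(H + 0) = -2 + (2*m)/H = -2 + 2*m/H)
(p(-4)*N(-6, -1))*20 = (7*(-2 + 2*(-1)/(-6)))*20 = (7*(-2 + 2*(-1)*(-⅙)))*20 = (7*(-2 + ⅓))*20 = (7*(-5/3))*20 = -35/3*20 = -700/3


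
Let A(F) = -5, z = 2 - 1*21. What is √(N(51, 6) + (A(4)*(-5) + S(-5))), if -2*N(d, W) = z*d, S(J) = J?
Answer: √2018/2 ≈ 22.461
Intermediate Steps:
z = -19 (z = 2 - 21 = -19)
N(d, W) = 19*d/2 (N(d, W) = -(-19)*d/2 = 19*d/2)
√(N(51, 6) + (A(4)*(-5) + S(-5))) = √((19/2)*51 + (-5*(-5) - 5)) = √(969/2 + (25 - 5)) = √(969/2 + 20) = √(1009/2) = √2018/2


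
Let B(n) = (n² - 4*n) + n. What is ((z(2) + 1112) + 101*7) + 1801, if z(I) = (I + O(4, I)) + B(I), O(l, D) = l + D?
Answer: 3626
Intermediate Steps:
O(l, D) = D + l
B(n) = n² - 3*n
z(I) = 4 + 2*I + I*(-3 + I) (z(I) = (I + (I + 4)) + I*(-3 + I) = (I + (4 + I)) + I*(-3 + I) = (4 + 2*I) + I*(-3 + I) = 4 + 2*I + I*(-3 + I))
((z(2) + 1112) + 101*7) + 1801 = (((4 + 2² - 1*2) + 1112) + 101*7) + 1801 = (((4 + 4 - 2) + 1112) + 707) + 1801 = ((6 + 1112) + 707) + 1801 = (1118 + 707) + 1801 = 1825 + 1801 = 3626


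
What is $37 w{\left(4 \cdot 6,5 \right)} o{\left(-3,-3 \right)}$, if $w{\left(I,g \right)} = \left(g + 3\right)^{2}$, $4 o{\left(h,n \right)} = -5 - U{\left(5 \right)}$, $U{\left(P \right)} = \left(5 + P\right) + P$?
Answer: $-11840$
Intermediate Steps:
$U{\left(P \right)} = 5 + 2 P$
$o{\left(h,n \right)} = -5$ ($o{\left(h,n \right)} = \frac{-5 - \left(5 + 2 \cdot 5\right)}{4} = \frac{-5 - \left(5 + 10\right)}{4} = \frac{-5 - 15}{4} = \frac{1}{4} \left(-20\right) = -5$)
$w{\left(I,g \right)} = \left(3 + g\right)^{2}$
$37 w{\left(4 \cdot 6,5 \right)} o{\left(-3,-3 \right)} = 37 \left(3 + 5\right)^{2} \left(-5\right) = 37 \cdot 8^{2} \left(-5\right) = 37 \cdot 64 \left(-5\right) = 37 \left(-320\right) = -11840$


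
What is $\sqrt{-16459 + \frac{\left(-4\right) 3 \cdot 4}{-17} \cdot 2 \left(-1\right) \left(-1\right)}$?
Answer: $\frac{i \sqrt{4755019}}{17} \approx 128.27 i$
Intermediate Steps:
$\sqrt{-16459 + \frac{\left(-4\right) 3 \cdot 4}{-17} \cdot 2 \left(-1\right) \left(-1\right)} = \sqrt{-16459 + \left(-12\right) 4 \left(- \frac{1}{17}\right) \left(-2\right) \left(-1\right)} = \sqrt{-16459 + \left(-48\right) \left(- \frac{1}{17}\right) \left(-2\right) \left(-1\right)} = \sqrt{-16459 + \frac{48}{17} \left(-2\right) \left(-1\right)} = \sqrt{-16459 - - \frac{96}{17}} = \sqrt{-16459 + \frac{96}{17}} = \sqrt{- \frac{279707}{17}} = \frac{i \sqrt{4755019}}{17}$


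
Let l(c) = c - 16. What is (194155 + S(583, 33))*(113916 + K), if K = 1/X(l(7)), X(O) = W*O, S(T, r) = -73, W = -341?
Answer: 22617553214270/1023 ≈ 2.2109e+10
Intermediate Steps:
l(c) = -16 + c
X(O) = -341*O
K = 1/3069 (K = 1/(-341*(-16 + 7)) = 1/(-341*(-9)) = 1/3069 ≈ 0.00032584)
(194155 + S(583, 33))*(113916 + K) = (194155 - 73)*(113916 + 1/3069) = 194082*(349608205/3069) = 22617553214270/1023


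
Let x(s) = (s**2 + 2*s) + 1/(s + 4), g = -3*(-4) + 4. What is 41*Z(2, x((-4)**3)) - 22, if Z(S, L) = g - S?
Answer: 552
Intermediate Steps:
g = 16 (g = 12 + 4 = 16)
x(s) = s**2 + 1/(4 + s) + 2*s (x(s) = (s**2 + 2*s) + 1/(4 + s) = s**2 + 1/(4 + s) + 2*s)
Z(S, L) = 16 - S
41*Z(2, x((-4)**3)) - 22 = 41*(16 - 1*2) - 22 = 41*(16 - 2) - 22 = 41*14 - 22 = 574 - 22 = 552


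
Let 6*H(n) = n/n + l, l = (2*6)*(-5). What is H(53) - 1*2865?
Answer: -17249/6 ≈ -2874.8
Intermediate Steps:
l = -60 (l = 12*(-5) = -60)
H(n) = -59/6 (H(n) = (n/n - 60)/6 = (1 - 60)/6 = (⅙)*(-59) = -59/6)
H(53) - 1*2865 = -59/6 - 1*2865 = -59/6 - 2865 = -17249/6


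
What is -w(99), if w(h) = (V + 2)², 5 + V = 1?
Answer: -4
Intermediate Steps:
V = -4 (V = -5 + 1 = -4)
w(h) = 4 (w(h) = (-4 + 2)² = (-2)² = 4)
-w(99) = -1*4 = -4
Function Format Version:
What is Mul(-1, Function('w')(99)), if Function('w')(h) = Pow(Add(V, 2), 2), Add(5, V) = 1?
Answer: -4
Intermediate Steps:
V = -4 (V = Add(-5, 1) = -4)
Function('w')(h) = 4 (Function('w')(h) = Pow(Add(-4, 2), 2) = Pow(-2, 2) = 4)
Mul(-1, Function('w')(99)) = Mul(-1, 4) = -4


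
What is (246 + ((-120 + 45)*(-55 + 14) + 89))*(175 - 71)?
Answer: 354640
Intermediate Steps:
(246 + ((-120 + 45)*(-55 + 14) + 89))*(175 - 71) = (246 + (-75*(-41) + 89))*104 = (246 + (3075 + 89))*104 = (246 + 3164)*104 = 3410*104 = 354640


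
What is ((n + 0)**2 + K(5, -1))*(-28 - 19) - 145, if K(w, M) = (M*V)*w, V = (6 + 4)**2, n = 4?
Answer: 22603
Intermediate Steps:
V = 100 (V = 10**2 = 100)
K(w, M) = 100*M*w (K(w, M) = (M*100)*w = (100*M)*w = 100*M*w)
((n + 0)**2 + K(5, -1))*(-28 - 19) - 145 = ((4 + 0)**2 + 100*(-1)*5)*(-28 - 19) - 145 = (4**2 - 500)*(-47) - 145 = (16 - 500)*(-47) - 145 = -484*(-47) - 145 = 22748 - 145 = 22603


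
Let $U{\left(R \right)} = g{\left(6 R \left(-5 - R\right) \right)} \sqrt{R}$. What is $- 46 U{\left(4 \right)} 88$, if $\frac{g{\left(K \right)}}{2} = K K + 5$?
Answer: $-755534912$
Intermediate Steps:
$g{\left(K \right)} = 10 + 2 K^{2}$ ($g{\left(K \right)} = 2 \left(K K + 5\right) = 2 \left(K^{2} + 5\right) = 2 \left(5 + K^{2}\right) = 10 + 2 K^{2}$)
$U{\left(R \right)} = \sqrt{R} \left(10 + 72 R^{2} \left(-5 - R\right)^{2}\right)$ ($U{\left(R \right)} = \left(10 + 2 \left(6 R \left(-5 - R\right)\right)^{2}\right) \sqrt{R} = \left(10 + 2 \cdot 36 R^{2} \left(-5 - R\right)^{2}\right) \sqrt{R} = \left(10 + 72 R^{2} \left(-5 - R\right)^{2}\right) \sqrt{R} = \sqrt{R} \left(10 + 72 R^{2} \left(-5 - R\right)^{2}\right)$)
$- 46 U{\left(4 \right)} 88 = - 46 \sqrt{4} \left(10 + 72 \cdot 4^{2} \left(5 + 4\right)^{2}\right) 88 = - 46 \cdot 2 \left(10 + 72 \cdot 16 \cdot 9^{2}\right) 88 = - 46 \cdot 2 \left(10 + 72 \cdot 16 \cdot 81\right) 88 = - 46 \cdot 2 \left(10 + 93312\right) 88 = - 46 \cdot 2 \cdot 93322 \cdot 88 = \left(-46\right) 186644 \cdot 88 = \left(-8585624\right) 88 = -755534912$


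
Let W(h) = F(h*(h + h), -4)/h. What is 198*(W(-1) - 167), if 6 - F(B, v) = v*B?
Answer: -35838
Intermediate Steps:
F(B, v) = 6 - B*v (F(B, v) = 6 - v*B = 6 - B*v)
W(h) = (6 + 8*h²)/h (W(h) = (6 - 1*h*(h + h)*(-4))/h = (6 - 1*h*(2*h)*(-4))/h = (6 - 1*2*h²*(-4))/h = (6 + 8*h²)/h)
198*(W(-1) - 167) = 198*((6/(-1) + 8*(-1)) - 167) = 198*((6*(-1) - 8) - 167) = 198*((-6 - 8) - 167) = 198*(-14 - 167) = 198*(-181) = -35838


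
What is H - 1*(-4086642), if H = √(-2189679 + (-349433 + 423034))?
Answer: 4086642 + I*√2116078 ≈ 4.0866e+6 + 1454.7*I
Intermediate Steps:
H = I*√2116078 (H = √(-2189679 + 73601) = √(-2116078) = I*√2116078 ≈ 1454.7*I)
H - 1*(-4086642) = I*√2116078 - 1*(-4086642) = I*√2116078 + 4086642 = 4086642 + I*√2116078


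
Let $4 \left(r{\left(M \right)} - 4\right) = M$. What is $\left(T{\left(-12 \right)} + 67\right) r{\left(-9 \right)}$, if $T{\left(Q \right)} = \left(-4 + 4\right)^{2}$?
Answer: $\frac{469}{4} \approx 117.25$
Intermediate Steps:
$r{\left(M \right)} = 4 + \frac{M}{4}$
$T{\left(Q \right)} = 0$ ($T{\left(Q \right)} = 0^{2} = 0$)
$\left(T{\left(-12 \right)} + 67\right) r{\left(-9 \right)} = \left(0 + 67\right) \left(4 + \frac{1}{4} \left(-9\right)\right) = 67 \left(4 - \frac{9}{4}\right) = 67 \cdot \frac{7}{4} = \frac{469}{4}$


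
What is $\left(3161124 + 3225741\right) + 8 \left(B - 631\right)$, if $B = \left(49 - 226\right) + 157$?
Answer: $6381657$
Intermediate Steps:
$B = -20$ ($B = -177 + 157 = -20$)
$\left(3161124 + 3225741\right) + 8 \left(B - 631\right) = \left(3161124 + 3225741\right) + 8 \left(-20 - 631\right) = 6386865 + 8 \left(-651\right) = 6386865 - 5208 = 6381657$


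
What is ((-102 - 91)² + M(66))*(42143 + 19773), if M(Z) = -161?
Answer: 2296340608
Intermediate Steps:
((-102 - 91)² + M(66))*(42143 + 19773) = ((-102 - 91)² - 161)*(42143 + 19773) = ((-193)² - 161)*61916 = (37249 - 161)*61916 = 37088*61916 = 2296340608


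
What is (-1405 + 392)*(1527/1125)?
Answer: -515617/375 ≈ -1375.0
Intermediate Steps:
(-1405 + 392)*(1527/1125) = -1546851/1125 = -1013*509/375 = -515617/375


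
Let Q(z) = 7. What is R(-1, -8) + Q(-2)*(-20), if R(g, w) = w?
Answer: -148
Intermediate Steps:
R(-1, -8) + Q(-2)*(-20) = -8 + 7*(-20) = -8 - 140 = -148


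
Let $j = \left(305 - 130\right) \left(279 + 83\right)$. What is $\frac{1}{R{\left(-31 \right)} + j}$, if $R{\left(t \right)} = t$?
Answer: $\frac{1}{63319} \approx 1.5793 \cdot 10^{-5}$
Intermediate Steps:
$j = 63350$ ($j = 175 \cdot 362 = 63350$)
$\frac{1}{R{\left(-31 \right)} + j} = \frac{1}{-31 + 63350} = \frac{1}{63319}$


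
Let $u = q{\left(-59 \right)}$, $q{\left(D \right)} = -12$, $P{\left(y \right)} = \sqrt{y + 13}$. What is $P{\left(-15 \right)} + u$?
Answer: $-12 + i \sqrt{2} \approx -12.0 + 1.4142 i$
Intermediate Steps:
$P{\left(y \right)} = \sqrt{13 + y}$
$u = -12$
$P{\left(-15 \right)} + u = \sqrt{13 - 15} - 12 = \sqrt{-2} - 12 = i \sqrt{2} - 12 = -12 + i \sqrt{2}$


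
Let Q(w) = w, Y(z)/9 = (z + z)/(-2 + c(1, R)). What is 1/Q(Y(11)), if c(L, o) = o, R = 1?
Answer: -1/198 ≈ -0.0050505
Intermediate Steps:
Y(z) = -18*z (Y(z) = 9*((z + z)/(-2 + 1)) = 9*((2*z)/(-1)) = 9*((2*z)*(-1)) = 9*(-2*z) = -18*z)
1/Q(Y(11)) = 1/(-18*11) = 1/(-198) = -1/198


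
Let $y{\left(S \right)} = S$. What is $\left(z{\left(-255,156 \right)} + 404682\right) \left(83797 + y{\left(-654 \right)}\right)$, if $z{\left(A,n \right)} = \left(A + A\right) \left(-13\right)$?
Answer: $34197713616$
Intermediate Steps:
$z{\left(A,n \right)} = - 26 A$ ($z{\left(A,n \right)} = 2 A \left(-13\right) = - 26 A$)
$\left(z{\left(-255,156 \right)} + 404682\right) \left(83797 + y{\left(-654 \right)}\right) = \left(\left(-26\right) \left(-255\right) + 404682\right) \left(83797 - 654\right) = \left(6630 + 404682\right) 83143 = 411312 \cdot 83143 = 34197713616$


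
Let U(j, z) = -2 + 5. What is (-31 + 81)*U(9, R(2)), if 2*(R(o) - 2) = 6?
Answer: 150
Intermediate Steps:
R(o) = 5 (R(o) = 2 + (½)*6 = 2 + 3 = 5)
U(j, z) = 3
(-31 + 81)*U(9, R(2)) = (-31 + 81)*3 = 50*3 = 150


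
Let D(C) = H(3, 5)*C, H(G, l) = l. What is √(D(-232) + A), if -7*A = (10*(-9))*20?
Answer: 4*I*√2765/7 ≈ 30.048*I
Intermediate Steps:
D(C) = 5*C
A = 1800/7 (A = -10*(-9)*20/7 = -(-90)*20/7 = -⅐*(-1800) = 1800/7 ≈ 257.14)
√(D(-232) + A) = √(5*(-232) + 1800/7) = √(-1160 + 1800/7) = √(-6320/7) = 4*I*√2765/7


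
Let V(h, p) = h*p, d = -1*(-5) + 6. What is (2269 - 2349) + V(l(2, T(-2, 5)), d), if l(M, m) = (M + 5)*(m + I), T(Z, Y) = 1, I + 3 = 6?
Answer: 228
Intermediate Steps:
I = 3 (I = -3 + 6 = 3)
l(M, m) = (3 + m)*(5 + M) (l(M, m) = (M + 5)*(m + 3) = (5 + M)*(3 + m) = (3 + m)*(5 + M))
d = 11 (d = 5 + 6 = 11)
(2269 - 2349) + V(l(2, T(-2, 5)), d) = (2269 - 2349) + (15 + 3*2 + 5*1 + 2*1)*11 = -80 + (15 + 6 + 5 + 2)*11 = -80 + 28*11 = -80 + 308 = 228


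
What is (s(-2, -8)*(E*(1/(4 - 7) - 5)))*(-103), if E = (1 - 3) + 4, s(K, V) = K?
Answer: -6592/3 ≈ -2197.3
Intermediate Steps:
E = 2 (E = -2 + 4 = 2)
(s(-2, -8)*(E*(1/(4 - 7) - 5)))*(-103) = -4*(1/(4 - 7) - 5)*(-103) = -4*(1/(-3) - 5)*(-103) = -4*(-⅓ - 5)*(-103) = -4*(-16)/3*(-103) = -2*(-32/3)*(-103) = (64/3)*(-103) = -6592/3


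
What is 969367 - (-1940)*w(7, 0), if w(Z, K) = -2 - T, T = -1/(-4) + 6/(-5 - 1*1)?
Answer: 966942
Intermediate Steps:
T = -3/4 (T = -1*(-1/4) + 6/(-5 - 1) = 1/4 + 6/(-6) = 1/4 + 6*(-1/6) = 1/4 - 1 = -3/4 ≈ -0.75000)
w(Z, K) = -5/4 (w(Z, K) = -2 - 1*(-3/4) = -2 + 3/4 = -5/4)
969367 - (-1940)*w(7, 0) = 969367 - (-1940)*(-5)/4 = 969367 - 1*2425 = 969367 - 2425 = 966942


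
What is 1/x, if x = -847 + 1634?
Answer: 1/787 ≈ 0.0012706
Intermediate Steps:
x = 787
1/x = 1/787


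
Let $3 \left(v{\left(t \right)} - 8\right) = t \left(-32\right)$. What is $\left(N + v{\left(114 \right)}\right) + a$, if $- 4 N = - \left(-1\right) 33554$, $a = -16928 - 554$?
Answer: $- \frac{54157}{2} \approx -27079.0$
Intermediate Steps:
$a = -17482$
$v{\left(t \right)} = 8 - \frac{32 t}{3}$ ($v{\left(t \right)} = 8 + \frac{t \left(-32\right)}{3} = 8 + \frac{\left(-32\right) t}{3} = 8 - \frac{32 t}{3}$)
$N = - \frac{16777}{2}$ ($N = - \frac{\left(-1\right) \left(\left(-1\right) 33554\right)}{4} = - \frac{\left(-1\right) \left(-33554\right)}{4} = \left(- \frac{1}{4}\right) 33554 = - \frac{16777}{2} \approx -8388.5$)
$\left(N + v{\left(114 \right)}\right) + a = \left(- \frac{16777}{2} + \left(8 - 1216\right)\right) - 17482 = \left(- \frac{16777}{2} - 1208\right) - 17482 = - \frac{19193}{2} - 17482 = - \frac{54157}{2}$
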